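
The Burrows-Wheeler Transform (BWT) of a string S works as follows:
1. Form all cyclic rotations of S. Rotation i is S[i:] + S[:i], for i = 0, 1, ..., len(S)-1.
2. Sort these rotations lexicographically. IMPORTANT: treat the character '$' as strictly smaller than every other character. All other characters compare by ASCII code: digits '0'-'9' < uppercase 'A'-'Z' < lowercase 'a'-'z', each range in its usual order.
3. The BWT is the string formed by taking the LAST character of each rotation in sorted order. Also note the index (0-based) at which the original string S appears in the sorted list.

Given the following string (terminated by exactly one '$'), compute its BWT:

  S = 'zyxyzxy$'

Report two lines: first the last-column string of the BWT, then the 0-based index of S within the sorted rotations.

Answer: yzyxzxy$
7

Derivation:
All 8 rotations (rotation i = S[i:]+S[:i]):
  rot[0] = zyxyzxy$
  rot[1] = yxyzxy$z
  rot[2] = xyzxy$zy
  rot[3] = yzxy$zyx
  rot[4] = zxy$zyxy
  rot[5] = xy$zyxyz
  rot[6] = y$zyxyzx
  rot[7] = $zyxyzxy
Sorted (with $ < everything):
  sorted[0] = $zyxyzxy  (last char: 'y')
  sorted[1] = xy$zyxyz  (last char: 'z')
  sorted[2] = xyzxy$zy  (last char: 'y')
  sorted[3] = y$zyxyzx  (last char: 'x')
  sorted[4] = yxyzxy$z  (last char: 'z')
  sorted[5] = yzxy$zyx  (last char: 'x')
  sorted[6] = zxy$zyxy  (last char: 'y')
  sorted[7] = zyxyzxy$  (last char: '$')
Last column: yzyxzxy$
Original string S is at sorted index 7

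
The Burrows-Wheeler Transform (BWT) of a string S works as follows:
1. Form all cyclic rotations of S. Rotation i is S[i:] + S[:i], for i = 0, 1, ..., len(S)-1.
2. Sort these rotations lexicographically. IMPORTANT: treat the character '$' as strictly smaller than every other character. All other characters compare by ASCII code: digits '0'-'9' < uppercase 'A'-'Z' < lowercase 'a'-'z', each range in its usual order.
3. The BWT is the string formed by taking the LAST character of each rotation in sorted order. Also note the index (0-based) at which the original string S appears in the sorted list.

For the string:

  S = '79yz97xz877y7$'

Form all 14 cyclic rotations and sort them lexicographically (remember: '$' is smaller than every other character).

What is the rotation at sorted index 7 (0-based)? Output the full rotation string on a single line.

Answer: 97xz877y7$79yz

Derivation:
All 14 rotations (rotation i = S[i:]+S[:i]):
  rot[0] = 79yz97xz877y7$
  rot[1] = 9yz97xz877y7$7
  rot[2] = yz97xz877y7$79
  rot[3] = z97xz877y7$79y
  rot[4] = 97xz877y7$79yz
  rot[5] = 7xz877y7$79yz9
  rot[6] = xz877y7$79yz97
  rot[7] = z877y7$79yz97x
  rot[8] = 877y7$79yz97xz
  rot[9] = 77y7$79yz97xz8
  rot[10] = 7y7$79yz97xz87
  rot[11] = y7$79yz97xz877
  rot[12] = 7$79yz97xz877y
  rot[13] = $79yz97xz877y7
Sorted (with $ < everything):
  sorted[0] = $79yz97xz877y7
  sorted[1] = 7$79yz97xz877y
  sorted[2] = 77y7$79yz97xz8
  sorted[3] = 79yz97xz877y7$
  sorted[4] = 7xz877y7$79yz9
  sorted[5] = 7y7$79yz97xz87
  sorted[6] = 877y7$79yz97xz
  sorted[7] = 97xz877y7$79yz
  sorted[8] = 9yz97xz877y7$7
  sorted[9] = xz877y7$79yz97
  sorted[10] = y7$79yz97xz877
  sorted[11] = yz97xz877y7$79
  sorted[12] = z877y7$79yz97x
  sorted[13] = z97xz877y7$79y
sorted[7] = 97xz877y7$79yz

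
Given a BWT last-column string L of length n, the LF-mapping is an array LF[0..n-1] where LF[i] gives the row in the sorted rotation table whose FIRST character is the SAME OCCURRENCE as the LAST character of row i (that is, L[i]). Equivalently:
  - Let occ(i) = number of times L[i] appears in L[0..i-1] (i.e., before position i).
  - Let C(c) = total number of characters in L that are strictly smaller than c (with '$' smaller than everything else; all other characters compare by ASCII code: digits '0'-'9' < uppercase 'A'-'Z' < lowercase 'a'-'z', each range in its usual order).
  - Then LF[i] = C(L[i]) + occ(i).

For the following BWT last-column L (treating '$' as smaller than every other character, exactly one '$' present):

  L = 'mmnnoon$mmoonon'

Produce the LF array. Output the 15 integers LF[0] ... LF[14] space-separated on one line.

Char counts: '$':1, 'm':4, 'n':5, 'o':5
C (first-col start): C('$')=0, C('m')=1, C('n')=5, C('o')=10
L[0]='m': occ=0, LF[0]=C('m')+0=1+0=1
L[1]='m': occ=1, LF[1]=C('m')+1=1+1=2
L[2]='n': occ=0, LF[2]=C('n')+0=5+0=5
L[3]='n': occ=1, LF[3]=C('n')+1=5+1=6
L[4]='o': occ=0, LF[4]=C('o')+0=10+0=10
L[5]='o': occ=1, LF[5]=C('o')+1=10+1=11
L[6]='n': occ=2, LF[6]=C('n')+2=5+2=7
L[7]='$': occ=0, LF[7]=C('$')+0=0+0=0
L[8]='m': occ=2, LF[8]=C('m')+2=1+2=3
L[9]='m': occ=3, LF[9]=C('m')+3=1+3=4
L[10]='o': occ=2, LF[10]=C('o')+2=10+2=12
L[11]='o': occ=3, LF[11]=C('o')+3=10+3=13
L[12]='n': occ=3, LF[12]=C('n')+3=5+3=8
L[13]='o': occ=4, LF[13]=C('o')+4=10+4=14
L[14]='n': occ=4, LF[14]=C('n')+4=5+4=9

Answer: 1 2 5 6 10 11 7 0 3 4 12 13 8 14 9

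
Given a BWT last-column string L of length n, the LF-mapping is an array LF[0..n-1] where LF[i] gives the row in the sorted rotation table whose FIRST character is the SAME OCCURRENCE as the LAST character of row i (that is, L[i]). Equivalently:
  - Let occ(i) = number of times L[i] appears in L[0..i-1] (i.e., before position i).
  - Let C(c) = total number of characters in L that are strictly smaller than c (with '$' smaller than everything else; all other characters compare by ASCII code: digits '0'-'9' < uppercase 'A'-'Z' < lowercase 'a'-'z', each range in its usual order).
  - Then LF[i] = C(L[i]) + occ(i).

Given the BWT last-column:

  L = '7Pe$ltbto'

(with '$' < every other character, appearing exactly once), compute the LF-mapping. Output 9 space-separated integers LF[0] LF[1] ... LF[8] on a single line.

Answer: 1 2 4 0 5 7 3 8 6

Derivation:
Char counts: '$':1, '7':1, 'P':1, 'b':1, 'e':1, 'l':1, 'o':1, 't':2
C (first-col start): C('$')=0, C('7')=1, C('P')=2, C('b')=3, C('e')=4, C('l')=5, C('o')=6, C('t')=7
L[0]='7': occ=0, LF[0]=C('7')+0=1+0=1
L[1]='P': occ=0, LF[1]=C('P')+0=2+0=2
L[2]='e': occ=0, LF[2]=C('e')+0=4+0=4
L[3]='$': occ=0, LF[3]=C('$')+0=0+0=0
L[4]='l': occ=0, LF[4]=C('l')+0=5+0=5
L[5]='t': occ=0, LF[5]=C('t')+0=7+0=7
L[6]='b': occ=0, LF[6]=C('b')+0=3+0=3
L[7]='t': occ=1, LF[7]=C('t')+1=7+1=8
L[8]='o': occ=0, LF[8]=C('o')+0=6+0=6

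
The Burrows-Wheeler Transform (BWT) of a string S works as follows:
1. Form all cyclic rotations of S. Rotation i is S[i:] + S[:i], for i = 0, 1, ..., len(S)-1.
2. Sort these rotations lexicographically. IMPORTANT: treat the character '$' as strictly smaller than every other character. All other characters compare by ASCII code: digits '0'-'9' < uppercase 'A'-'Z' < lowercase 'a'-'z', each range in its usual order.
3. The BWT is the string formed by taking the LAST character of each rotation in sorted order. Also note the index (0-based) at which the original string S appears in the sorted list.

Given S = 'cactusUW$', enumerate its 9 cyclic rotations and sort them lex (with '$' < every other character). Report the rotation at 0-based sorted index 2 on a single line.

All 9 rotations (rotation i = S[i:]+S[:i]):
  rot[0] = cactusUW$
  rot[1] = actusUW$c
  rot[2] = ctusUW$ca
  rot[3] = tusUW$cac
  rot[4] = usUW$cact
  rot[5] = sUW$cactu
  rot[6] = UW$cactus
  rot[7] = W$cactusU
  rot[8] = $cactusUW
Sorted (with $ < everything):
  sorted[0] = $cactusUW
  sorted[1] = UW$cactus
  sorted[2] = W$cactusU
  sorted[3] = actusUW$c
  sorted[4] = cactusUW$
  sorted[5] = ctusUW$ca
  sorted[6] = sUW$cactu
  sorted[7] = tusUW$cac
  sorted[8] = usUW$cact
sorted[2] = W$cactusU

Answer: W$cactusU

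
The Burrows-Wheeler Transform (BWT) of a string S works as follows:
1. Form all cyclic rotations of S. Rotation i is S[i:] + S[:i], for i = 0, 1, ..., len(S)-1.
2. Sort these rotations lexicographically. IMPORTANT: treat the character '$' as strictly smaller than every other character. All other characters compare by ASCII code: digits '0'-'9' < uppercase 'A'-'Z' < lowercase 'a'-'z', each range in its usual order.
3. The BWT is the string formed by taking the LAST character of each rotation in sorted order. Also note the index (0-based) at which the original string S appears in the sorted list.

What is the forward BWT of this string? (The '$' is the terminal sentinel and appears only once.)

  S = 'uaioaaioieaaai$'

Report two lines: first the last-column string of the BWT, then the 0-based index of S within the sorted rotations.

All 15 rotations (rotation i = S[i:]+S[:i]):
  rot[0] = uaioaaioieaaai$
  rot[1] = aioaaioieaaai$u
  rot[2] = ioaaioieaaai$ua
  rot[3] = oaaioieaaai$uai
  rot[4] = aaioieaaai$uaio
  rot[5] = aioieaaai$uaioa
  rot[6] = ioieaaai$uaioaa
  rot[7] = oieaaai$uaioaai
  rot[8] = ieaaai$uaioaaio
  rot[9] = eaaai$uaioaaioi
  rot[10] = aaai$uaioaaioie
  rot[11] = aai$uaioaaioiea
  rot[12] = ai$uaioaaioieaa
  rot[13] = i$uaioaaioieaaa
  rot[14] = $uaioaaioieaaai
Sorted (with $ < everything):
  sorted[0] = $uaioaaioieaaai  (last char: 'i')
  sorted[1] = aaai$uaioaaioie  (last char: 'e')
  sorted[2] = aai$uaioaaioiea  (last char: 'a')
  sorted[3] = aaioieaaai$uaio  (last char: 'o')
  sorted[4] = ai$uaioaaioieaa  (last char: 'a')
  sorted[5] = aioaaioieaaai$u  (last char: 'u')
  sorted[6] = aioieaaai$uaioa  (last char: 'a')
  sorted[7] = eaaai$uaioaaioi  (last char: 'i')
  sorted[8] = i$uaioaaioieaaa  (last char: 'a')
  sorted[9] = ieaaai$uaioaaio  (last char: 'o')
  sorted[10] = ioaaioieaaai$ua  (last char: 'a')
  sorted[11] = ioieaaai$uaioaa  (last char: 'a')
  sorted[12] = oaaioieaaai$uai  (last char: 'i')
  sorted[13] = oieaaai$uaioaai  (last char: 'i')
  sorted[14] = uaioaaioieaaai$  (last char: '$')
Last column: ieaoauaiaoaaii$
Original string S is at sorted index 14

Answer: ieaoauaiaoaaii$
14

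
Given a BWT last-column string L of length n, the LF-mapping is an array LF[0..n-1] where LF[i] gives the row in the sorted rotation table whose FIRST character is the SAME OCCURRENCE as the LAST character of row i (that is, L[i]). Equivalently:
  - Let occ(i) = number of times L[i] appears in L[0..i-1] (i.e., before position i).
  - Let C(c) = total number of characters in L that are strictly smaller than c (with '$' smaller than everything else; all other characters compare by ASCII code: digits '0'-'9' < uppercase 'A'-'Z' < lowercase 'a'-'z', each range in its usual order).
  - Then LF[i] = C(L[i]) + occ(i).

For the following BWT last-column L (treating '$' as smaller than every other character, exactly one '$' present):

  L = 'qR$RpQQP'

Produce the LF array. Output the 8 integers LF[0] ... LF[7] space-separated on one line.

Char counts: '$':1, 'P':1, 'Q':2, 'R':2, 'p':1, 'q':1
C (first-col start): C('$')=0, C('P')=1, C('Q')=2, C('R')=4, C('p')=6, C('q')=7
L[0]='q': occ=0, LF[0]=C('q')+0=7+0=7
L[1]='R': occ=0, LF[1]=C('R')+0=4+0=4
L[2]='$': occ=0, LF[2]=C('$')+0=0+0=0
L[3]='R': occ=1, LF[3]=C('R')+1=4+1=5
L[4]='p': occ=0, LF[4]=C('p')+0=6+0=6
L[5]='Q': occ=0, LF[5]=C('Q')+0=2+0=2
L[6]='Q': occ=1, LF[6]=C('Q')+1=2+1=3
L[7]='P': occ=0, LF[7]=C('P')+0=1+0=1

Answer: 7 4 0 5 6 2 3 1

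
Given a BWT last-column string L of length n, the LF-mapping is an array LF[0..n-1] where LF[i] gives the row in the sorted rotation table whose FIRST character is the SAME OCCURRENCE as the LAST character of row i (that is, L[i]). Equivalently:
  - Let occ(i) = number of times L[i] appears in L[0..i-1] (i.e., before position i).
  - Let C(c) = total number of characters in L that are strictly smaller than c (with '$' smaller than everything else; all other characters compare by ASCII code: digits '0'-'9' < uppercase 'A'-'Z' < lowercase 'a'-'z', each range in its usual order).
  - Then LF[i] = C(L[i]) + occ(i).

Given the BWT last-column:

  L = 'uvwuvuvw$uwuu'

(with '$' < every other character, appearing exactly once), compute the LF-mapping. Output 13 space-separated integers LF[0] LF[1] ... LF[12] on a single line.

Answer: 1 7 10 2 8 3 9 11 0 4 12 5 6

Derivation:
Char counts: '$':1, 'u':6, 'v':3, 'w':3
C (first-col start): C('$')=0, C('u')=1, C('v')=7, C('w')=10
L[0]='u': occ=0, LF[0]=C('u')+0=1+0=1
L[1]='v': occ=0, LF[1]=C('v')+0=7+0=7
L[2]='w': occ=0, LF[2]=C('w')+0=10+0=10
L[3]='u': occ=1, LF[3]=C('u')+1=1+1=2
L[4]='v': occ=1, LF[4]=C('v')+1=7+1=8
L[5]='u': occ=2, LF[5]=C('u')+2=1+2=3
L[6]='v': occ=2, LF[6]=C('v')+2=7+2=9
L[7]='w': occ=1, LF[7]=C('w')+1=10+1=11
L[8]='$': occ=0, LF[8]=C('$')+0=0+0=0
L[9]='u': occ=3, LF[9]=C('u')+3=1+3=4
L[10]='w': occ=2, LF[10]=C('w')+2=10+2=12
L[11]='u': occ=4, LF[11]=C('u')+4=1+4=5
L[12]='u': occ=5, LF[12]=C('u')+5=1+5=6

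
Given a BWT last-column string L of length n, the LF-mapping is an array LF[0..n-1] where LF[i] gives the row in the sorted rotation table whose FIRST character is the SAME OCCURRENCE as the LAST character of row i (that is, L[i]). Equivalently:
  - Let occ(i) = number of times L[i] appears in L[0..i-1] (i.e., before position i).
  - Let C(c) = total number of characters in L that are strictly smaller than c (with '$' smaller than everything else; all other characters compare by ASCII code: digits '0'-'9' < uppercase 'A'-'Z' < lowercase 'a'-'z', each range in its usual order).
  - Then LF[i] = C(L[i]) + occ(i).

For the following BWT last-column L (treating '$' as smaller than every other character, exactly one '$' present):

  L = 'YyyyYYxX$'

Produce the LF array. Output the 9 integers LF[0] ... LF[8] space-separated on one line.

Answer: 2 6 7 8 3 4 5 1 0

Derivation:
Char counts: '$':1, 'X':1, 'Y':3, 'x':1, 'y':3
C (first-col start): C('$')=0, C('X')=1, C('Y')=2, C('x')=5, C('y')=6
L[0]='Y': occ=0, LF[0]=C('Y')+0=2+0=2
L[1]='y': occ=0, LF[1]=C('y')+0=6+0=6
L[2]='y': occ=1, LF[2]=C('y')+1=6+1=7
L[3]='y': occ=2, LF[3]=C('y')+2=6+2=8
L[4]='Y': occ=1, LF[4]=C('Y')+1=2+1=3
L[5]='Y': occ=2, LF[5]=C('Y')+2=2+2=4
L[6]='x': occ=0, LF[6]=C('x')+0=5+0=5
L[7]='X': occ=0, LF[7]=C('X')+0=1+0=1
L[8]='$': occ=0, LF[8]=C('$')+0=0+0=0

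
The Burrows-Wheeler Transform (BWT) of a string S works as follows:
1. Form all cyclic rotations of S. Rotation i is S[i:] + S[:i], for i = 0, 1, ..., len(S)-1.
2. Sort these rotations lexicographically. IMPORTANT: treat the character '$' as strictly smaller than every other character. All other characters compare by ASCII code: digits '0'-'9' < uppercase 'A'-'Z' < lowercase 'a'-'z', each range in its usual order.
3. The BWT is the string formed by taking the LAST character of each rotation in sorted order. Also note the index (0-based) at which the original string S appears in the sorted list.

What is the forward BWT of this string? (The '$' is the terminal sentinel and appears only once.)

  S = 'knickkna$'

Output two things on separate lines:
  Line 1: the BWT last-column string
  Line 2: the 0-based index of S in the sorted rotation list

Answer: aninck$kk
6

Derivation:
All 9 rotations (rotation i = S[i:]+S[:i]):
  rot[0] = knickkna$
  rot[1] = nickkna$k
  rot[2] = ickkna$kn
  rot[3] = ckkna$kni
  rot[4] = kkna$knic
  rot[5] = kna$knick
  rot[6] = na$knickk
  rot[7] = a$knickkn
  rot[8] = $knickkna
Sorted (with $ < everything):
  sorted[0] = $knickkna  (last char: 'a')
  sorted[1] = a$knickkn  (last char: 'n')
  sorted[2] = ckkna$kni  (last char: 'i')
  sorted[3] = ickkna$kn  (last char: 'n')
  sorted[4] = kkna$knic  (last char: 'c')
  sorted[5] = kna$knick  (last char: 'k')
  sorted[6] = knickkna$  (last char: '$')
  sorted[7] = na$knickk  (last char: 'k')
  sorted[8] = nickkna$k  (last char: 'k')
Last column: aninck$kk
Original string S is at sorted index 6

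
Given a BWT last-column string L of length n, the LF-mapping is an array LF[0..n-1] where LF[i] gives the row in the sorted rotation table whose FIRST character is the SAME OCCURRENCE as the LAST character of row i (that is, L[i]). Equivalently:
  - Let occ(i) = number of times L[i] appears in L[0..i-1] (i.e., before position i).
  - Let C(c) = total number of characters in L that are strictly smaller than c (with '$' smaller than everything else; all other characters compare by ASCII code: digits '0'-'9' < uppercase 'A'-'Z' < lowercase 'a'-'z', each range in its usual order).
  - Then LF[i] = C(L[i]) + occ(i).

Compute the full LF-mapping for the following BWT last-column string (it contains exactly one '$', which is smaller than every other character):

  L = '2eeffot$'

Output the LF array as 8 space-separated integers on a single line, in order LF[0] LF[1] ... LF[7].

Char counts: '$':1, '2':1, 'e':2, 'f':2, 'o':1, 't':1
C (first-col start): C('$')=0, C('2')=1, C('e')=2, C('f')=4, C('o')=6, C('t')=7
L[0]='2': occ=0, LF[0]=C('2')+0=1+0=1
L[1]='e': occ=0, LF[1]=C('e')+0=2+0=2
L[2]='e': occ=1, LF[2]=C('e')+1=2+1=3
L[3]='f': occ=0, LF[3]=C('f')+0=4+0=4
L[4]='f': occ=1, LF[4]=C('f')+1=4+1=5
L[5]='o': occ=0, LF[5]=C('o')+0=6+0=6
L[6]='t': occ=0, LF[6]=C('t')+0=7+0=7
L[7]='$': occ=0, LF[7]=C('$')+0=0+0=0

Answer: 1 2 3 4 5 6 7 0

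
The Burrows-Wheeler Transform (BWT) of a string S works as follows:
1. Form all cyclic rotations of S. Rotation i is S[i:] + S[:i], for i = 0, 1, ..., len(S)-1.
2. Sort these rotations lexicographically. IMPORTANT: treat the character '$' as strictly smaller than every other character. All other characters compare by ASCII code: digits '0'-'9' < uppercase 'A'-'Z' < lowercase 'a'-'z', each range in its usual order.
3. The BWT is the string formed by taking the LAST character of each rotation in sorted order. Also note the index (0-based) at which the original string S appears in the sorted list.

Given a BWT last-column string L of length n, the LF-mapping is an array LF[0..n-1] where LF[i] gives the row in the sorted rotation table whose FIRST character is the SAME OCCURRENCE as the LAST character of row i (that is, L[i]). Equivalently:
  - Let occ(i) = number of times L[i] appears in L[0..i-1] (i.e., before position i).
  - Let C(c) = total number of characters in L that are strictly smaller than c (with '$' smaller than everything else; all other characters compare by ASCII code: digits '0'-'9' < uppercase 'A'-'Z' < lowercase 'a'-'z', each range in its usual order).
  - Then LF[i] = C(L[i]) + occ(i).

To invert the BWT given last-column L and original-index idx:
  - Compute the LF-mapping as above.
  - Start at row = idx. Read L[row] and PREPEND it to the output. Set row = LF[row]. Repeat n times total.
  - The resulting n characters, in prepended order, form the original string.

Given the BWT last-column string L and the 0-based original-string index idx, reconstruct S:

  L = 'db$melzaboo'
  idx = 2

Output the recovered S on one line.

Answer: bamboozled$

Derivation:
LF mapping: 4 2 0 7 5 6 10 1 3 8 9
Walk LF starting at row 2, prepending L[row]:
  step 1: row=2, L[2]='$', prepend. Next row=LF[2]=0
  step 2: row=0, L[0]='d', prepend. Next row=LF[0]=4
  step 3: row=4, L[4]='e', prepend. Next row=LF[4]=5
  step 4: row=5, L[5]='l', prepend. Next row=LF[5]=6
  step 5: row=6, L[6]='z', prepend. Next row=LF[6]=10
  step 6: row=10, L[10]='o', prepend. Next row=LF[10]=9
  step 7: row=9, L[9]='o', prepend. Next row=LF[9]=8
  step 8: row=8, L[8]='b', prepend. Next row=LF[8]=3
  step 9: row=3, L[3]='m', prepend. Next row=LF[3]=7
  step 10: row=7, L[7]='a', prepend. Next row=LF[7]=1
  step 11: row=1, L[1]='b', prepend. Next row=LF[1]=2
Reversed output: bamboozled$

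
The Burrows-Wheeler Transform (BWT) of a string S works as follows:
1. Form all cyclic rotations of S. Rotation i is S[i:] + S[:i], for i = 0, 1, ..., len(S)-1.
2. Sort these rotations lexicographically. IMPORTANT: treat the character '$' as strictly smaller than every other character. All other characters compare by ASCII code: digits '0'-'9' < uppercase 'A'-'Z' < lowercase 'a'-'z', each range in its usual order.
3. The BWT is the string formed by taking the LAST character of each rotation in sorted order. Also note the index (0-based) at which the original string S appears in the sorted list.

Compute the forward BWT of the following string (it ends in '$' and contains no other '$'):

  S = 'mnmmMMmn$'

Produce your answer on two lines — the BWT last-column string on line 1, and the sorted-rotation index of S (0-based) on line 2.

Answer: nmMmnM$mm
6

Derivation:
All 9 rotations (rotation i = S[i:]+S[:i]):
  rot[0] = mnmmMMmn$
  rot[1] = nmmMMmn$m
  rot[2] = mmMMmn$mn
  rot[3] = mMMmn$mnm
  rot[4] = MMmn$mnmm
  rot[5] = Mmn$mnmmM
  rot[6] = mn$mnmmMM
  rot[7] = n$mnmmMMm
  rot[8] = $mnmmMMmn
Sorted (with $ < everything):
  sorted[0] = $mnmmMMmn  (last char: 'n')
  sorted[1] = MMmn$mnmm  (last char: 'm')
  sorted[2] = Mmn$mnmmM  (last char: 'M')
  sorted[3] = mMMmn$mnm  (last char: 'm')
  sorted[4] = mmMMmn$mn  (last char: 'n')
  sorted[5] = mn$mnmmMM  (last char: 'M')
  sorted[6] = mnmmMMmn$  (last char: '$')
  sorted[7] = n$mnmmMMm  (last char: 'm')
  sorted[8] = nmmMMmn$m  (last char: 'm')
Last column: nmMmnM$mm
Original string S is at sorted index 6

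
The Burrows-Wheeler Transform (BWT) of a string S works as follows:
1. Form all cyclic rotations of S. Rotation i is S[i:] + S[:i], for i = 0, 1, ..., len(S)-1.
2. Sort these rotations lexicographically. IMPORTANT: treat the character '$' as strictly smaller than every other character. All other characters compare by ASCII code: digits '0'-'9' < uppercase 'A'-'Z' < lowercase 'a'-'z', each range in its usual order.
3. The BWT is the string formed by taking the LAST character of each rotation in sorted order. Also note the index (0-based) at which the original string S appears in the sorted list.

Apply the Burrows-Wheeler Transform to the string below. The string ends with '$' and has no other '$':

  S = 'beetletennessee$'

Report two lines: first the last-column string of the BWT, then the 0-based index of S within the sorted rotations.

Answer: e$esbtnletneseee
1

Derivation:
All 16 rotations (rotation i = S[i:]+S[:i]):
  rot[0] = beetletennessee$
  rot[1] = eetletennessee$b
  rot[2] = etletennessee$be
  rot[3] = tletennessee$bee
  rot[4] = letennessee$beet
  rot[5] = etennessee$beetl
  rot[6] = tennessee$beetle
  rot[7] = ennessee$beetlet
  rot[8] = nnessee$beetlete
  rot[9] = nessee$beetleten
  rot[10] = essee$beetletenn
  rot[11] = ssee$beetletenne
  rot[12] = see$beetletennes
  rot[13] = ee$beetletenness
  rot[14] = e$beetletennesse
  rot[15] = $beetletennessee
Sorted (with $ < everything):
  sorted[0] = $beetletennessee  (last char: 'e')
  sorted[1] = beetletennessee$  (last char: '$')
  sorted[2] = e$beetletennesse  (last char: 'e')
  sorted[3] = ee$beetletenness  (last char: 's')
  sorted[4] = eetletennessee$b  (last char: 'b')
  sorted[5] = ennessee$beetlet  (last char: 't')
  sorted[6] = essee$beetletenn  (last char: 'n')
  sorted[7] = etennessee$beetl  (last char: 'l')
  sorted[8] = etletennessee$be  (last char: 'e')
  sorted[9] = letennessee$beet  (last char: 't')
  sorted[10] = nessee$beetleten  (last char: 'n')
  sorted[11] = nnessee$beetlete  (last char: 'e')
  sorted[12] = see$beetletennes  (last char: 's')
  sorted[13] = ssee$beetletenne  (last char: 'e')
  sorted[14] = tennessee$beetle  (last char: 'e')
  sorted[15] = tletennessee$bee  (last char: 'e')
Last column: e$esbtnletneseee
Original string S is at sorted index 1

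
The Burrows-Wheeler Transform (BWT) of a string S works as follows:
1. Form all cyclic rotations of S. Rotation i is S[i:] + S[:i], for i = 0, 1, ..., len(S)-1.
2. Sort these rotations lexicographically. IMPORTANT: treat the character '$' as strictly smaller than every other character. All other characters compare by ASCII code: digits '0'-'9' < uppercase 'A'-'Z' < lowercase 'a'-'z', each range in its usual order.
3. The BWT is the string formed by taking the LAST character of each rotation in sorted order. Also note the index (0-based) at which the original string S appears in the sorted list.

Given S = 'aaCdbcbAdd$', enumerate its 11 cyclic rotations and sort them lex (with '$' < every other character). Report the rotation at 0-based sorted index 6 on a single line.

Answer: bcbAdd$aaCd

Derivation:
All 11 rotations (rotation i = S[i:]+S[:i]):
  rot[0] = aaCdbcbAdd$
  rot[1] = aCdbcbAdd$a
  rot[2] = CdbcbAdd$aa
  rot[3] = dbcbAdd$aaC
  rot[4] = bcbAdd$aaCd
  rot[5] = cbAdd$aaCdb
  rot[6] = bAdd$aaCdbc
  rot[7] = Add$aaCdbcb
  rot[8] = dd$aaCdbcbA
  rot[9] = d$aaCdbcbAd
  rot[10] = $aaCdbcbAdd
Sorted (with $ < everything):
  sorted[0] = $aaCdbcbAdd
  sorted[1] = Add$aaCdbcb
  sorted[2] = CdbcbAdd$aa
  sorted[3] = aCdbcbAdd$a
  sorted[4] = aaCdbcbAdd$
  sorted[5] = bAdd$aaCdbc
  sorted[6] = bcbAdd$aaCd
  sorted[7] = cbAdd$aaCdb
  sorted[8] = d$aaCdbcbAd
  sorted[9] = dbcbAdd$aaC
  sorted[10] = dd$aaCdbcbA
sorted[6] = bcbAdd$aaCd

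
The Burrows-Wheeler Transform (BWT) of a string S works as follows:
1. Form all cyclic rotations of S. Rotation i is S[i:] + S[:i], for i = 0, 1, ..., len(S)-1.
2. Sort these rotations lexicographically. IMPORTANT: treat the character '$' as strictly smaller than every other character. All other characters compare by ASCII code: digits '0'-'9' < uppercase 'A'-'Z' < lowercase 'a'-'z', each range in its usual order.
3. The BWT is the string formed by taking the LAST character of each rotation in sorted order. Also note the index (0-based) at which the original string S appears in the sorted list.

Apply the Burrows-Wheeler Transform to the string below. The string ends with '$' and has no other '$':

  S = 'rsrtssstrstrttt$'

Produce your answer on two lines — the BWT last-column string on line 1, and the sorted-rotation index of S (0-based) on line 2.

All 16 rotations (rotation i = S[i:]+S[:i]):
  rot[0] = rsrtssstrstrttt$
  rot[1] = srtssstrstrttt$r
  rot[2] = rtssstrstrttt$rs
  rot[3] = tssstrstrttt$rsr
  rot[4] = ssstrstrttt$rsrt
  rot[5] = sstrstrttt$rsrts
  rot[6] = strstrttt$rsrtss
  rot[7] = trstrttt$rsrtsss
  rot[8] = rstrttt$rsrtssst
  rot[9] = strttt$rsrtssstr
  rot[10] = trttt$rsrtssstrs
  rot[11] = rttt$rsrtssstrst
  rot[12] = ttt$rsrtssstrstr
  rot[13] = tt$rsrtssstrstrt
  rot[14] = t$rsrtssstrstrtt
  rot[15] = $rsrtssstrstrttt
Sorted (with $ < everything):
  sorted[0] = $rsrtssstrstrttt  (last char: 't')
  sorted[1] = rsrtssstrstrttt$  (last char: '$')
  sorted[2] = rstrttt$rsrtssst  (last char: 't')
  sorted[3] = rtssstrstrttt$rs  (last char: 's')
  sorted[4] = rttt$rsrtssstrst  (last char: 't')
  sorted[5] = srtssstrstrttt$r  (last char: 'r')
  sorted[6] = ssstrstrttt$rsrt  (last char: 't')
  sorted[7] = sstrstrttt$rsrts  (last char: 's')
  sorted[8] = strstrttt$rsrtss  (last char: 's')
  sorted[9] = strttt$rsrtssstr  (last char: 'r')
  sorted[10] = t$rsrtssstrstrtt  (last char: 't')
  sorted[11] = trstrttt$rsrtsss  (last char: 's')
  sorted[12] = trttt$rsrtssstrs  (last char: 's')
  sorted[13] = tssstrstrttt$rsr  (last char: 'r')
  sorted[14] = tt$rsrtssstrstrt  (last char: 't')
  sorted[15] = ttt$rsrtssstrstr  (last char: 'r')
Last column: t$tstrtssrtssrtr
Original string S is at sorted index 1

Answer: t$tstrtssrtssrtr
1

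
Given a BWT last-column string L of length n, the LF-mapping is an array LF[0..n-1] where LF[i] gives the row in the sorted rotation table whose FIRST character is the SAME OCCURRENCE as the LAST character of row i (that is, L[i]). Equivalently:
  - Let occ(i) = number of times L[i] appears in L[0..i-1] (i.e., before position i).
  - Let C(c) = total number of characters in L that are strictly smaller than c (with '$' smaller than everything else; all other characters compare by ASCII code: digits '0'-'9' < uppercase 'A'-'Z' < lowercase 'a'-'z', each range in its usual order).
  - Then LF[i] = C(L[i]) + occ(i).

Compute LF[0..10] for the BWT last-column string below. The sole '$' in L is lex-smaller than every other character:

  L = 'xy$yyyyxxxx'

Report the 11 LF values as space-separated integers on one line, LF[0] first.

Answer: 1 6 0 7 8 9 10 2 3 4 5

Derivation:
Char counts: '$':1, 'x':5, 'y':5
C (first-col start): C('$')=0, C('x')=1, C('y')=6
L[0]='x': occ=0, LF[0]=C('x')+0=1+0=1
L[1]='y': occ=0, LF[1]=C('y')+0=6+0=6
L[2]='$': occ=0, LF[2]=C('$')+0=0+0=0
L[3]='y': occ=1, LF[3]=C('y')+1=6+1=7
L[4]='y': occ=2, LF[4]=C('y')+2=6+2=8
L[5]='y': occ=3, LF[5]=C('y')+3=6+3=9
L[6]='y': occ=4, LF[6]=C('y')+4=6+4=10
L[7]='x': occ=1, LF[7]=C('x')+1=1+1=2
L[8]='x': occ=2, LF[8]=C('x')+2=1+2=3
L[9]='x': occ=3, LF[9]=C('x')+3=1+3=4
L[10]='x': occ=4, LF[10]=C('x')+4=1+4=5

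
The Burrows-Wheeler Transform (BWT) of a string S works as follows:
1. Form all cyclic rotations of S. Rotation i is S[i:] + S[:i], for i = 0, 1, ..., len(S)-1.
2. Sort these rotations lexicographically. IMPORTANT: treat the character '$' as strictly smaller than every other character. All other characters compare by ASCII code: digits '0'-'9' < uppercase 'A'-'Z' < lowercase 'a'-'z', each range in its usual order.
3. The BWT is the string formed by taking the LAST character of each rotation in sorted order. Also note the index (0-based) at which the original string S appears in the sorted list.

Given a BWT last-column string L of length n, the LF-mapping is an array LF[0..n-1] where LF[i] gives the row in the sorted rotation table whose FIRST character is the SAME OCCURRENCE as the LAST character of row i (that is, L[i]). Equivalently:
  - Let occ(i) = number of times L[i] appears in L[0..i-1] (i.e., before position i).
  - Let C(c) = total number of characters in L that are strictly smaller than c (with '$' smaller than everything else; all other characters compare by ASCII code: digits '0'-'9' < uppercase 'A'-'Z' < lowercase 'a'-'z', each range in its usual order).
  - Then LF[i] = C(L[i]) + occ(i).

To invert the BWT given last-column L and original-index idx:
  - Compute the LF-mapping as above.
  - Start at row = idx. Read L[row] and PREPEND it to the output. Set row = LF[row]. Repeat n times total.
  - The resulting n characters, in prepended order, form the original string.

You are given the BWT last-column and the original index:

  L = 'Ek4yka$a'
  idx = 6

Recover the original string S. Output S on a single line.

Answer: kayak4E$

Derivation:
LF mapping: 2 5 1 7 6 3 0 4
Walk LF starting at row 6, prepending L[row]:
  step 1: row=6, L[6]='$', prepend. Next row=LF[6]=0
  step 2: row=0, L[0]='E', prepend. Next row=LF[0]=2
  step 3: row=2, L[2]='4', prepend. Next row=LF[2]=1
  step 4: row=1, L[1]='k', prepend. Next row=LF[1]=5
  step 5: row=5, L[5]='a', prepend. Next row=LF[5]=3
  step 6: row=3, L[3]='y', prepend. Next row=LF[3]=7
  step 7: row=7, L[7]='a', prepend. Next row=LF[7]=4
  step 8: row=4, L[4]='k', prepend. Next row=LF[4]=6
Reversed output: kayak4E$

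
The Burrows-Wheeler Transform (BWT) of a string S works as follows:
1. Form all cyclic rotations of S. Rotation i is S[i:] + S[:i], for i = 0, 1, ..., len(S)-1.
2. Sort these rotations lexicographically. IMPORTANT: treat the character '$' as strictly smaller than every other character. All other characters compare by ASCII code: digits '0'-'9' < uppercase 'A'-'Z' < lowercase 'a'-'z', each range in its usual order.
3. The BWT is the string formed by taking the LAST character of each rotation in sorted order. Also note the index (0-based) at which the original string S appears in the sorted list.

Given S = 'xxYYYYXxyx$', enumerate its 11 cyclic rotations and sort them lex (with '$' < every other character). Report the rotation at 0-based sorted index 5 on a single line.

All 11 rotations (rotation i = S[i:]+S[:i]):
  rot[0] = xxYYYYXxyx$
  rot[1] = xYYYYXxyx$x
  rot[2] = YYYYXxyx$xx
  rot[3] = YYYXxyx$xxY
  rot[4] = YYXxyx$xxYY
  rot[5] = YXxyx$xxYYY
  rot[6] = Xxyx$xxYYYY
  rot[7] = xyx$xxYYYYX
  rot[8] = yx$xxYYYYXx
  rot[9] = x$xxYYYYXxy
  rot[10] = $xxYYYYXxyx
Sorted (with $ < everything):
  sorted[0] = $xxYYYYXxyx
  sorted[1] = Xxyx$xxYYYY
  sorted[2] = YXxyx$xxYYY
  sorted[3] = YYXxyx$xxYY
  sorted[4] = YYYXxyx$xxY
  sorted[5] = YYYYXxyx$xx
  sorted[6] = x$xxYYYYXxy
  sorted[7] = xYYYYXxyx$x
  sorted[8] = xxYYYYXxyx$
  sorted[9] = xyx$xxYYYYX
  sorted[10] = yx$xxYYYYXx
sorted[5] = YYYYXxyx$xx

Answer: YYYYXxyx$xx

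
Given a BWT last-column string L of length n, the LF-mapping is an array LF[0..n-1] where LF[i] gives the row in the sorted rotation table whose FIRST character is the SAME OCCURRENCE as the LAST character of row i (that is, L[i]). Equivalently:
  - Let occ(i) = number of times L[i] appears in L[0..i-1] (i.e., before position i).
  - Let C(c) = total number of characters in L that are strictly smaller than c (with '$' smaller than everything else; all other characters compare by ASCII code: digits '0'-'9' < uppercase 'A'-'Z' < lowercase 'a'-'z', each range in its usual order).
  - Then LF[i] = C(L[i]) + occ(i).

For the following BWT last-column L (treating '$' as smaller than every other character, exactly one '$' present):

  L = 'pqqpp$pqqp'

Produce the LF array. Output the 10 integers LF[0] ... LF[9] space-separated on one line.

Char counts: '$':1, 'p':5, 'q':4
C (first-col start): C('$')=0, C('p')=1, C('q')=6
L[0]='p': occ=0, LF[0]=C('p')+0=1+0=1
L[1]='q': occ=0, LF[1]=C('q')+0=6+0=6
L[2]='q': occ=1, LF[2]=C('q')+1=6+1=7
L[3]='p': occ=1, LF[3]=C('p')+1=1+1=2
L[4]='p': occ=2, LF[4]=C('p')+2=1+2=3
L[5]='$': occ=0, LF[5]=C('$')+0=0+0=0
L[6]='p': occ=3, LF[6]=C('p')+3=1+3=4
L[7]='q': occ=2, LF[7]=C('q')+2=6+2=8
L[8]='q': occ=3, LF[8]=C('q')+3=6+3=9
L[9]='p': occ=4, LF[9]=C('p')+4=1+4=5

Answer: 1 6 7 2 3 0 4 8 9 5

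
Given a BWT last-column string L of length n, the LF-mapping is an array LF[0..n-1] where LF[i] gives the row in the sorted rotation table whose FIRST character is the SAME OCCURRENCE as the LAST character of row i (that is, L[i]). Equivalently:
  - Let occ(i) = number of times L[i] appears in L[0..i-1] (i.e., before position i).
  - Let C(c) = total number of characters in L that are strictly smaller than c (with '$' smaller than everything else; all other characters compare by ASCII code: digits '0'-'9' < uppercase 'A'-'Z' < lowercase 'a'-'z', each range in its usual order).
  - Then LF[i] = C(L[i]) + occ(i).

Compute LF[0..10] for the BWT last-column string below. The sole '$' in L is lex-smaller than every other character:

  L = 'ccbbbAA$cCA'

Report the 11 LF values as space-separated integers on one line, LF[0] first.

Answer: 8 9 5 6 7 1 2 0 10 4 3

Derivation:
Char counts: '$':1, 'A':3, 'C':1, 'b':3, 'c':3
C (first-col start): C('$')=0, C('A')=1, C('C')=4, C('b')=5, C('c')=8
L[0]='c': occ=0, LF[0]=C('c')+0=8+0=8
L[1]='c': occ=1, LF[1]=C('c')+1=8+1=9
L[2]='b': occ=0, LF[2]=C('b')+0=5+0=5
L[3]='b': occ=1, LF[3]=C('b')+1=5+1=6
L[4]='b': occ=2, LF[4]=C('b')+2=5+2=7
L[5]='A': occ=0, LF[5]=C('A')+0=1+0=1
L[6]='A': occ=1, LF[6]=C('A')+1=1+1=2
L[7]='$': occ=0, LF[7]=C('$')+0=0+0=0
L[8]='c': occ=2, LF[8]=C('c')+2=8+2=10
L[9]='C': occ=0, LF[9]=C('C')+0=4+0=4
L[10]='A': occ=2, LF[10]=C('A')+2=1+2=3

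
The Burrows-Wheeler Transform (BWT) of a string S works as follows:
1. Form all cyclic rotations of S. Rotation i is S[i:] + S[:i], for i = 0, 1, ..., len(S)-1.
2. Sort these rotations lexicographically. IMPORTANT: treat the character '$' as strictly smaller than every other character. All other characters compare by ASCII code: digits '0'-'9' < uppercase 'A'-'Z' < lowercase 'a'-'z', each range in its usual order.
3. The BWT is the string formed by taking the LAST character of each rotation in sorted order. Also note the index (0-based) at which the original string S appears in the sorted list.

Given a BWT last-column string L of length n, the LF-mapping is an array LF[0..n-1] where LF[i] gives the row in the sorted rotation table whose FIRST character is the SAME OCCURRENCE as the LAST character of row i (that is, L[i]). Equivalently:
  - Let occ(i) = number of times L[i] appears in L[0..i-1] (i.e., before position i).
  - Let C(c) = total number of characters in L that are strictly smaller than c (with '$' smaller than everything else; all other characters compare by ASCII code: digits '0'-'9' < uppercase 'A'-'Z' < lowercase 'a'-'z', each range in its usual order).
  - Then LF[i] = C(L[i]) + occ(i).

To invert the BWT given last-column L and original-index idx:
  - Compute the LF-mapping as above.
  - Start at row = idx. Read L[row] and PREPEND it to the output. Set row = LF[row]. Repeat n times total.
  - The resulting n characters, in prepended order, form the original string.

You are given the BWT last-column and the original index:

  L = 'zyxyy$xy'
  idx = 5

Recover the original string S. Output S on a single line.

LF mapping: 7 3 1 4 5 0 2 6
Walk LF starting at row 5, prepending L[row]:
  step 1: row=5, L[5]='$', prepend. Next row=LF[5]=0
  step 2: row=0, L[0]='z', prepend. Next row=LF[0]=7
  step 3: row=7, L[7]='y', prepend. Next row=LF[7]=6
  step 4: row=6, L[6]='x', prepend. Next row=LF[6]=2
  step 5: row=2, L[2]='x', prepend. Next row=LF[2]=1
  step 6: row=1, L[1]='y', prepend. Next row=LF[1]=3
  step 7: row=3, L[3]='y', prepend. Next row=LF[3]=4
  step 8: row=4, L[4]='y', prepend. Next row=LF[4]=5
Reversed output: yyyxxyz$

Answer: yyyxxyz$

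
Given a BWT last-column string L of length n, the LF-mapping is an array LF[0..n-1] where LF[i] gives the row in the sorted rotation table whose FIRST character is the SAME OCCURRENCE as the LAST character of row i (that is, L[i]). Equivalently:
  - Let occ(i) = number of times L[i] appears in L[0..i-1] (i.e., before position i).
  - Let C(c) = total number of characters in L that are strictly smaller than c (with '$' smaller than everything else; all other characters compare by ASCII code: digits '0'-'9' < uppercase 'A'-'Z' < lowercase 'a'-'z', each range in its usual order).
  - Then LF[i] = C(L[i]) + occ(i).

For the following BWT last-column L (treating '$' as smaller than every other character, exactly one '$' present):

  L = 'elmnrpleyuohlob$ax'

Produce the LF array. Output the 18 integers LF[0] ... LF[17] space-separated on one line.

Char counts: '$':1, 'a':1, 'b':1, 'e':2, 'h':1, 'l':3, 'm':1, 'n':1, 'o':2, 'p':1, 'r':1, 'u':1, 'x':1, 'y':1
C (first-col start): C('$')=0, C('a')=1, C('b')=2, C('e')=3, C('h')=5, C('l')=6, C('m')=9, C('n')=10, C('o')=11, C('p')=13, C('r')=14, C('u')=15, C('x')=16, C('y')=17
L[0]='e': occ=0, LF[0]=C('e')+0=3+0=3
L[1]='l': occ=0, LF[1]=C('l')+0=6+0=6
L[2]='m': occ=0, LF[2]=C('m')+0=9+0=9
L[3]='n': occ=0, LF[3]=C('n')+0=10+0=10
L[4]='r': occ=0, LF[4]=C('r')+0=14+0=14
L[5]='p': occ=0, LF[5]=C('p')+0=13+0=13
L[6]='l': occ=1, LF[6]=C('l')+1=6+1=7
L[7]='e': occ=1, LF[7]=C('e')+1=3+1=4
L[8]='y': occ=0, LF[8]=C('y')+0=17+0=17
L[9]='u': occ=0, LF[9]=C('u')+0=15+0=15
L[10]='o': occ=0, LF[10]=C('o')+0=11+0=11
L[11]='h': occ=0, LF[11]=C('h')+0=5+0=5
L[12]='l': occ=2, LF[12]=C('l')+2=6+2=8
L[13]='o': occ=1, LF[13]=C('o')+1=11+1=12
L[14]='b': occ=0, LF[14]=C('b')+0=2+0=2
L[15]='$': occ=0, LF[15]=C('$')+0=0+0=0
L[16]='a': occ=0, LF[16]=C('a')+0=1+0=1
L[17]='x': occ=0, LF[17]=C('x')+0=16+0=16

Answer: 3 6 9 10 14 13 7 4 17 15 11 5 8 12 2 0 1 16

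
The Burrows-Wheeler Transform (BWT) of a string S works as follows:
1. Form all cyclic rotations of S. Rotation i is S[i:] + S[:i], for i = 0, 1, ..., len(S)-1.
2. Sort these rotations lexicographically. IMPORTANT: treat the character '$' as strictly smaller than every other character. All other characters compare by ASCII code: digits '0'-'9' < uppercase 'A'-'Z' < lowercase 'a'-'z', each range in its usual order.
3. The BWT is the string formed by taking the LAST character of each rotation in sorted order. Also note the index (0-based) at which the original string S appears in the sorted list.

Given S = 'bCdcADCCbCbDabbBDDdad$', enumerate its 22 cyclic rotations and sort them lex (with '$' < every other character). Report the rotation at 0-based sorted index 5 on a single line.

Answer: CbDabbBDDdad$bCdcADCCb

Derivation:
All 22 rotations (rotation i = S[i:]+S[:i]):
  rot[0] = bCdcADCCbCbDabbBDDdad$
  rot[1] = CdcADCCbCbDabbBDDdad$b
  rot[2] = dcADCCbCbDabbBDDdad$bC
  rot[3] = cADCCbCbDabbBDDdad$bCd
  rot[4] = ADCCbCbDabbBDDdad$bCdc
  rot[5] = DCCbCbDabbBDDdad$bCdcA
  rot[6] = CCbCbDabbBDDdad$bCdcAD
  rot[7] = CbCbDabbBDDdad$bCdcADC
  rot[8] = bCbDabbBDDdad$bCdcADCC
  rot[9] = CbDabbBDDdad$bCdcADCCb
  rot[10] = bDabbBDDdad$bCdcADCCbC
  rot[11] = DabbBDDdad$bCdcADCCbCb
  rot[12] = abbBDDdad$bCdcADCCbCbD
  rot[13] = bbBDDdad$bCdcADCCbCbDa
  rot[14] = bBDDdad$bCdcADCCbCbDab
  rot[15] = BDDdad$bCdcADCCbCbDabb
  rot[16] = DDdad$bCdcADCCbCbDabbB
  rot[17] = Ddad$bCdcADCCbCbDabbBD
  rot[18] = dad$bCdcADCCbCbDabbBDD
  rot[19] = ad$bCdcADCCbCbDabbBDDd
  rot[20] = d$bCdcADCCbCbDabbBDDda
  rot[21] = $bCdcADCCbCbDabbBDDdad
Sorted (with $ < everything):
  sorted[0] = $bCdcADCCbCbDabbBDDdad
  sorted[1] = ADCCbCbDabbBDDdad$bCdc
  sorted[2] = BDDdad$bCdcADCCbCbDabb
  sorted[3] = CCbCbDabbBDDdad$bCdcAD
  sorted[4] = CbCbDabbBDDdad$bCdcADC
  sorted[5] = CbDabbBDDdad$bCdcADCCb
  sorted[6] = CdcADCCbCbDabbBDDdad$b
  sorted[7] = DCCbCbDabbBDDdad$bCdcA
  sorted[8] = DDdad$bCdcADCCbCbDabbB
  sorted[9] = DabbBDDdad$bCdcADCCbCb
  sorted[10] = Ddad$bCdcADCCbCbDabbBD
  sorted[11] = abbBDDdad$bCdcADCCbCbD
  sorted[12] = ad$bCdcADCCbCbDabbBDDd
  sorted[13] = bBDDdad$bCdcADCCbCbDab
  sorted[14] = bCbDabbBDDdad$bCdcADCC
  sorted[15] = bCdcADCCbCbDabbBDDdad$
  sorted[16] = bDabbBDDdad$bCdcADCCbC
  sorted[17] = bbBDDdad$bCdcADCCbCbDa
  sorted[18] = cADCCbCbDabbBDDdad$bCd
  sorted[19] = d$bCdcADCCbCbDabbBDDda
  sorted[20] = dad$bCdcADCCbCbDabbBDD
  sorted[21] = dcADCCbCbDabbBDDdad$bC
sorted[5] = CbDabbBDDdad$bCdcADCCb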